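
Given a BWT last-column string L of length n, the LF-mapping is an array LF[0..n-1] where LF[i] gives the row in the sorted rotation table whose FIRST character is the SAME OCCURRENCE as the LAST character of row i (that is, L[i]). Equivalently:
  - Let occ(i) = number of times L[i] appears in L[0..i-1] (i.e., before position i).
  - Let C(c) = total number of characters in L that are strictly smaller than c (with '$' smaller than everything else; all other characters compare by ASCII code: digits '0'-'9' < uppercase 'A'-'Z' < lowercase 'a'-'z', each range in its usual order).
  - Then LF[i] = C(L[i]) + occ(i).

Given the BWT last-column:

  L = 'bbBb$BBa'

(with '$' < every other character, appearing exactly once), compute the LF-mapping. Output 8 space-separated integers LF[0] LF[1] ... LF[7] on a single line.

Answer: 5 6 1 7 0 2 3 4

Derivation:
Char counts: '$':1, 'B':3, 'a':1, 'b':3
C (first-col start): C('$')=0, C('B')=1, C('a')=4, C('b')=5
L[0]='b': occ=0, LF[0]=C('b')+0=5+0=5
L[1]='b': occ=1, LF[1]=C('b')+1=5+1=6
L[2]='B': occ=0, LF[2]=C('B')+0=1+0=1
L[3]='b': occ=2, LF[3]=C('b')+2=5+2=7
L[4]='$': occ=0, LF[4]=C('$')+0=0+0=0
L[5]='B': occ=1, LF[5]=C('B')+1=1+1=2
L[6]='B': occ=2, LF[6]=C('B')+2=1+2=3
L[7]='a': occ=0, LF[7]=C('a')+0=4+0=4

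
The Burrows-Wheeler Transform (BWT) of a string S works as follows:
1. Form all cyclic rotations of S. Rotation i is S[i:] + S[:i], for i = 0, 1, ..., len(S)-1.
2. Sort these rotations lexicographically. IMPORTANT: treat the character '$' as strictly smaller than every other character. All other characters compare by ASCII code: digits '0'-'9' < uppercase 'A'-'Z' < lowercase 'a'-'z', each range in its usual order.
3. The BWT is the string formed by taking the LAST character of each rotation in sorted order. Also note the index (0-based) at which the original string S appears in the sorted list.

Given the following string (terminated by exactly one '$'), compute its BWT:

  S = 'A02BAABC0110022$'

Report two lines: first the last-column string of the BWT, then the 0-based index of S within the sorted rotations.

Answer: 21C0A10200$BA2AB
10

Derivation:
All 16 rotations (rotation i = S[i:]+S[:i]):
  rot[0] = A02BAABC0110022$
  rot[1] = 02BAABC0110022$A
  rot[2] = 2BAABC0110022$A0
  rot[3] = BAABC0110022$A02
  rot[4] = AABC0110022$A02B
  rot[5] = ABC0110022$A02BA
  rot[6] = BC0110022$A02BAA
  rot[7] = C0110022$A02BAAB
  rot[8] = 0110022$A02BAABC
  rot[9] = 110022$A02BAABC0
  rot[10] = 10022$A02BAABC01
  rot[11] = 0022$A02BAABC011
  rot[12] = 022$A02BAABC0110
  rot[13] = 22$A02BAABC01100
  rot[14] = 2$A02BAABC011002
  rot[15] = $A02BAABC0110022
Sorted (with $ < everything):
  sorted[0] = $A02BAABC0110022  (last char: '2')
  sorted[1] = 0022$A02BAABC011  (last char: '1')
  sorted[2] = 0110022$A02BAABC  (last char: 'C')
  sorted[3] = 022$A02BAABC0110  (last char: '0')
  sorted[4] = 02BAABC0110022$A  (last char: 'A')
  sorted[5] = 10022$A02BAABC01  (last char: '1')
  sorted[6] = 110022$A02BAABC0  (last char: '0')
  sorted[7] = 2$A02BAABC011002  (last char: '2')
  sorted[8] = 22$A02BAABC01100  (last char: '0')
  sorted[9] = 2BAABC0110022$A0  (last char: '0')
  sorted[10] = A02BAABC0110022$  (last char: '$')
  sorted[11] = AABC0110022$A02B  (last char: 'B')
  sorted[12] = ABC0110022$A02BA  (last char: 'A')
  sorted[13] = BAABC0110022$A02  (last char: '2')
  sorted[14] = BC0110022$A02BAA  (last char: 'A')
  sorted[15] = C0110022$A02BAAB  (last char: 'B')
Last column: 21C0A10200$BA2AB
Original string S is at sorted index 10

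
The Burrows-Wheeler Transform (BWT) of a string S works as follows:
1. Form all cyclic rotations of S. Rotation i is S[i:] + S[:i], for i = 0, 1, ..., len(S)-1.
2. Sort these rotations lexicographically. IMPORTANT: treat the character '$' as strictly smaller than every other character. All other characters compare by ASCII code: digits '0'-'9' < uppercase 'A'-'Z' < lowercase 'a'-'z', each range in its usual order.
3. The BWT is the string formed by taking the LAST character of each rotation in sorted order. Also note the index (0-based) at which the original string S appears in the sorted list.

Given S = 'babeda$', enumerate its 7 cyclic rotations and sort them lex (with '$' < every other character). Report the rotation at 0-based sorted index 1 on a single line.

Answer: a$babed

Derivation:
All 7 rotations (rotation i = S[i:]+S[:i]):
  rot[0] = babeda$
  rot[1] = abeda$b
  rot[2] = beda$ba
  rot[3] = eda$bab
  rot[4] = da$babe
  rot[5] = a$babed
  rot[6] = $babeda
Sorted (with $ < everything):
  sorted[0] = $babeda
  sorted[1] = a$babed
  sorted[2] = abeda$b
  sorted[3] = babeda$
  sorted[4] = beda$ba
  sorted[5] = da$babe
  sorted[6] = eda$bab
sorted[1] = a$babed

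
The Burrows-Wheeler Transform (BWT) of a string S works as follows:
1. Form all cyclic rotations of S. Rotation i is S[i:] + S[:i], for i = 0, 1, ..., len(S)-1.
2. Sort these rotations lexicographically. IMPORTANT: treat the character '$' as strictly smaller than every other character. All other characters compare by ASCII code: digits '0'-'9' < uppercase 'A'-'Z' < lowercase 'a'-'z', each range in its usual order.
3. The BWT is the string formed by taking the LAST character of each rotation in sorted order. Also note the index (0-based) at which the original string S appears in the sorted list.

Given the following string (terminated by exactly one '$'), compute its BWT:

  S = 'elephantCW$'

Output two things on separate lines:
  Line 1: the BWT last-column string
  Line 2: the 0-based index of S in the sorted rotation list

Answer: WtCh$lpeaen
4

Derivation:
All 11 rotations (rotation i = S[i:]+S[:i]):
  rot[0] = elephantCW$
  rot[1] = lephantCW$e
  rot[2] = ephantCW$el
  rot[3] = phantCW$ele
  rot[4] = hantCW$elep
  rot[5] = antCW$eleph
  rot[6] = ntCW$elepha
  rot[7] = tCW$elephan
  rot[8] = CW$elephant
  rot[9] = W$elephantC
  rot[10] = $elephantCW
Sorted (with $ < everything):
  sorted[0] = $elephantCW  (last char: 'W')
  sorted[1] = CW$elephant  (last char: 't')
  sorted[2] = W$elephantC  (last char: 'C')
  sorted[3] = antCW$eleph  (last char: 'h')
  sorted[4] = elephantCW$  (last char: '$')
  sorted[5] = ephantCW$el  (last char: 'l')
  sorted[6] = hantCW$elep  (last char: 'p')
  sorted[7] = lephantCW$e  (last char: 'e')
  sorted[8] = ntCW$elepha  (last char: 'a')
  sorted[9] = phantCW$ele  (last char: 'e')
  sorted[10] = tCW$elephan  (last char: 'n')
Last column: WtCh$lpeaen
Original string S is at sorted index 4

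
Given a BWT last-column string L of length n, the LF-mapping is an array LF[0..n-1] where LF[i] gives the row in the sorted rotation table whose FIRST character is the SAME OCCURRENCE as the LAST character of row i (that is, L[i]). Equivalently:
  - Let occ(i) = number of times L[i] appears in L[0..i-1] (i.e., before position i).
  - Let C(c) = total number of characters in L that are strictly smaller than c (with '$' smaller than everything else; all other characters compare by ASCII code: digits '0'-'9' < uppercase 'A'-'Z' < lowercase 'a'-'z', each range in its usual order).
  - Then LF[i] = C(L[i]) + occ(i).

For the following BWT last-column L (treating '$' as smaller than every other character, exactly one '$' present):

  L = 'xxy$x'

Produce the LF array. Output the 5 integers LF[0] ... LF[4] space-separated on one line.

Char counts: '$':1, 'x':3, 'y':1
C (first-col start): C('$')=0, C('x')=1, C('y')=4
L[0]='x': occ=0, LF[0]=C('x')+0=1+0=1
L[1]='x': occ=1, LF[1]=C('x')+1=1+1=2
L[2]='y': occ=0, LF[2]=C('y')+0=4+0=4
L[3]='$': occ=0, LF[3]=C('$')+0=0+0=0
L[4]='x': occ=2, LF[4]=C('x')+2=1+2=3

Answer: 1 2 4 0 3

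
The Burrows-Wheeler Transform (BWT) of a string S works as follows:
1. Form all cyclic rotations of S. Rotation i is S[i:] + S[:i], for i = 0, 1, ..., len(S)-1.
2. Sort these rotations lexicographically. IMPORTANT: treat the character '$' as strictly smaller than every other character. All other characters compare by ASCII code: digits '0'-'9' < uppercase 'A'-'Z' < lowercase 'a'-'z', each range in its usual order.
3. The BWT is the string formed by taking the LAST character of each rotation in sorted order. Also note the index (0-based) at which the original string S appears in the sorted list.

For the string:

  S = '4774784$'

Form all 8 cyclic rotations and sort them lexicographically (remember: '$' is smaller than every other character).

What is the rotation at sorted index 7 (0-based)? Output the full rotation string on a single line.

All 8 rotations (rotation i = S[i:]+S[:i]):
  rot[0] = 4774784$
  rot[1] = 774784$4
  rot[2] = 74784$47
  rot[3] = 4784$477
  rot[4] = 784$4774
  rot[5] = 84$47747
  rot[6] = 4$477478
  rot[7] = $4774784
Sorted (with $ < everything):
  sorted[0] = $4774784
  sorted[1] = 4$477478
  sorted[2] = 4774784$
  sorted[3] = 4784$477
  sorted[4] = 74784$47
  sorted[5] = 774784$4
  sorted[6] = 784$4774
  sorted[7] = 84$47747
sorted[7] = 84$47747

Answer: 84$47747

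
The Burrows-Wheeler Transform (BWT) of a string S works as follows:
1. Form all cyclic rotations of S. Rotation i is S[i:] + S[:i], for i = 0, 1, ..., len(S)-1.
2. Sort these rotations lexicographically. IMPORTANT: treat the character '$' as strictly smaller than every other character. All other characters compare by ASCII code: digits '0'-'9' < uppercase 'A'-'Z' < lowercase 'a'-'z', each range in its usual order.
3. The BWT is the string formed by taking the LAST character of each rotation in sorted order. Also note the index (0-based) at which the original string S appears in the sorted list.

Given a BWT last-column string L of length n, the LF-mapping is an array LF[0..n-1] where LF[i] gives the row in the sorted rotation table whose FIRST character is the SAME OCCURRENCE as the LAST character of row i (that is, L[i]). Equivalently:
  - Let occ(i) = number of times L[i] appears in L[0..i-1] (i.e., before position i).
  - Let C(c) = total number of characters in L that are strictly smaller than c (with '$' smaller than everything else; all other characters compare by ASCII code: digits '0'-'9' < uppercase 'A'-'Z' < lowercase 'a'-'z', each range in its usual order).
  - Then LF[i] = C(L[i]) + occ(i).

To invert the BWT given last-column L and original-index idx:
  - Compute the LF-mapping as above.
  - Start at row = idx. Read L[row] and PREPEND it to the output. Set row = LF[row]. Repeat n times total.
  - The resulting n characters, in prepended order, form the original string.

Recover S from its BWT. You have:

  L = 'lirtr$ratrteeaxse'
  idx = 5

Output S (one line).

LF mapping: 7 6 8 13 9 0 10 1 14 11 15 3 4 2 16 12 5
Walk LF starting at row 5, prepending L[row]:
  step 1: row=5, L[5]='$', prepend. Next row=LF[5]=0
  step 2: row=0, L[0]='l', prepend. Next row=LF[0]=7
  step 3: row=7, L[7]='a', prepend. Next row=LF[7]=1
  step 4: row=1, L[1]='i', prepend. Next row=LF[1]=6
  step 5: row=6, L[6]='r', prepend. Next row=LF[6]=10
  step 6: row=10, L[10]='t', prepend. Next row=LF[10]=15
  step 7: row=15, L[15]='s', prepend. Next row=LF[15]=12
  step 8: row=12, L[12]='e', prepend. Next row=LF[12]=4
  step 9: row=4, L[4]='r', prepend. Next row=LF[4]=9
  step 10: row=9, L[9]='r', prepend. Next row=LF[9]=11
  step 11: row=11, L[11]='e', prepend. Next row=LF[11]=3
  step 12: row=3, L[3]='t', prepend. Next row=LF[3]=13
  step 13: row=13, L[13]='a', prepend. Next row=LF[13]=2
  step 14: row=2, L[2]='r', prepend. Next row=LF[2]=8
  step 15: row=8, L[8]='t', prepend. Next row=LF[8]=14
  step 16: row=14, L[14]='x', prepend. Next row=LF[14]=16
  step 17: row=16, L[16]='e', prepend. Next row=LF[16]=5
Reversed output: extraterrestrial$

Answer: extraterrestrial$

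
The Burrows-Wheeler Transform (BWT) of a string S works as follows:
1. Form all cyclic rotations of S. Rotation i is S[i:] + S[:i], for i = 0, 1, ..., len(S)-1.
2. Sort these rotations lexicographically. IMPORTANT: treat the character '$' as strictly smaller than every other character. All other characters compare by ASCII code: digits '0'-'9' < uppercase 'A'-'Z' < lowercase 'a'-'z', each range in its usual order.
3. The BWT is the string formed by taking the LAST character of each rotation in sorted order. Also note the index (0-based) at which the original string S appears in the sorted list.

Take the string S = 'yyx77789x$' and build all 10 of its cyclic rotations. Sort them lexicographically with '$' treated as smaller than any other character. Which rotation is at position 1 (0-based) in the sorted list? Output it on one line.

All 10 rotations (rotation i = S[i:]+S[:i]):
  rot[0] = yyx77789x$
  rot[1] = yx77789x$y
  rot[2] = x77789x$yy
  rot[3] = 77789x$yyx
  rot[4] = 7789x$yyx7
  rot[5] = 789x$yyx77
  rot[6] = 89x$yyx777
  rot[7] = 9x$yyx7778
  rot[8] = x$yyx77789
  rot[9] = $yyx77789x
Sorted (with $ < everything):
  sorted[0] = $yyx77789x
  sorted[1] = 77789x$yyx
  sorted[2] = 7789x$yyx7
  sorted[3] = 789x$yyx77
  sorted[4] = 89x$yyx777
  sorted[5] = 9x$yyx7778
  sorted[6] = x$yyx77789
  sorted[7] = x77789x$yy
  sorted[8] = yx77789x$y
  sorted[9] = yyx77789x$
sorted[1] = 77789x$yyx

Answer: 77789x$yyx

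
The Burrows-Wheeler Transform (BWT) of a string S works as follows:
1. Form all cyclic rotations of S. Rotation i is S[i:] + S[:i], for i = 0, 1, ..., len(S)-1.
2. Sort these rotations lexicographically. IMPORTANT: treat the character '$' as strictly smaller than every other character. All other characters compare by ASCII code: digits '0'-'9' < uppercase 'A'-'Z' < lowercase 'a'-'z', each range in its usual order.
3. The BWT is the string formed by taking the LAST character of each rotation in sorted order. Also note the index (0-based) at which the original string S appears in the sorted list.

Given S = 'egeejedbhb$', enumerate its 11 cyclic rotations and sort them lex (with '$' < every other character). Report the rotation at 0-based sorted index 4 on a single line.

Answer: edbhb$egeej

Derivation:
All 11 rotations (rotation i = S[i:]+S[:i]):
  rot[0] = egeejedbhb$
  rot[1] = geejedbhb$e
  rot[2] = eejedbhb$eg
  rot[3] = ejedbhb$ege
  rot[4] = jedbhb$egee
  rot[5] = edbhb$egeej
  rot[6] = dbhb$egeeje
  rot[7] = bhb$egeejed
  rot[8] = hb$egeejedb
  rot[9] = b$egeejedbh
  rot[10] = $egeejedbhb
Sorted (with $ < everything):
  sorted[0] = $egeejedbhb
  sorted[1] = b$egeejedbh
  sorted[2] = bhb$egeejed
  sorted[3] = dbhb$egeeje
  sorted[4] = edbhb$egeej
  sorted[5] = eejedbhb$eg
  sorted[6] = egeejedbhb$
  sorted[7] = ejedbhb$ege
  sorted[8] = geejedbhb$e
  sorted[9] = hb$egeejedb
  sorted[10] = jedbhb$egee
sorted[4] = edbhb$egeej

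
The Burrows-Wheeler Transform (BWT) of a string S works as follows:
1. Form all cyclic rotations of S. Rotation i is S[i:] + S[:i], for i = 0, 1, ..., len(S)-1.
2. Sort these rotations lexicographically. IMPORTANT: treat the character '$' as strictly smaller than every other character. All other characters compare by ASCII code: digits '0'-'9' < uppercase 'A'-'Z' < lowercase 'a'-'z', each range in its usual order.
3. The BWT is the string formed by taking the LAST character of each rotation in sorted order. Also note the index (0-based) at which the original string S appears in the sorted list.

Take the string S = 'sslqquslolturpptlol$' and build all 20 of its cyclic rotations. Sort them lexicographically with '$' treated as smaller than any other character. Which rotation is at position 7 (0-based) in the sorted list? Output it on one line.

All 20 rotations (rotation i = S[i:]+S[:i]):
  rot[0] = sslqquslolturpptlol$
  rot[1] = slqquslolturpptlol$s
  rot[2] = lqquslolturpptlol$ss
  rot[3] = qquslolturpptlol$ssl
  rot[4] = quslolturpptlol$sslq
  rot[5] = uslolturpptlol$sslqq
  rot[6] = slolturpptlol$sslqqu
  rot[7] = lolturpptlol$sslqqus
  rot[8] = olturpptlol$sslqqusl
  rot[9] = lturpptlol$sslqquslo
  rot[10] = turpptlol$sslqquslol
  rot[11] = urpptlol$sslqquslolt
  rot[12] = rpptlol$sslqqusloltu
  rot[13] = pptlol$sslqqusloltur
  rot[14] = ptlol$sslqquslolturp
  rot[15] = tlol$sslqquslolturpp
  rot[16] = lol$sslqquslolturppt
  rot[17] = ol$sslqquslolturpptl
  rot[18] = l$sslqquslolturpptlo
  rot[19] = $sslqquslolturpptlol
Sorted (with $ < everything):
  sorted[0] = $sslqquslolturpptlol
  sorted[1] = l$sslqquslolturpptlo
  sorted[2] = lol$sslqquslolturppt
  sorted[3] = lolturpptlol$sslqqus
  sorted[4] = lqquslolturpptlol$ss
  sorted[5] = lturpptlol$sslqquslo
  sorted[6] = ol$sslqquslolturpptl
  sorted[7] = olturpptlol$sslqqusl
  sorted[8] = pptlol$sslqqusloltur
  sorted[9] = ptlol$sslqquslolturp
  sorted[10] = qquslolturpptlol$ssl
  sorted[11] = quslolturpptlol$sslq
  sorted[12] = rpptlol$sslqqusloltu
  sorted[13] = slolturpptlol$sslqqu
  sorted[14] = slqquslolturpptlol$s
  sorted[15] = sslqquslolturpptlol$
  sorted[16] = tlol$sslqquslolturpp
  sorted[17] = turpptlol$sslqquslol
  sorted[18] = urpptlol$sslqquslolt
  sorted[19] = uslolturpptlol$sslqq
sorted[7] = olturpptlol$sslqqusl

Answer: olturpptlol$sslqqusl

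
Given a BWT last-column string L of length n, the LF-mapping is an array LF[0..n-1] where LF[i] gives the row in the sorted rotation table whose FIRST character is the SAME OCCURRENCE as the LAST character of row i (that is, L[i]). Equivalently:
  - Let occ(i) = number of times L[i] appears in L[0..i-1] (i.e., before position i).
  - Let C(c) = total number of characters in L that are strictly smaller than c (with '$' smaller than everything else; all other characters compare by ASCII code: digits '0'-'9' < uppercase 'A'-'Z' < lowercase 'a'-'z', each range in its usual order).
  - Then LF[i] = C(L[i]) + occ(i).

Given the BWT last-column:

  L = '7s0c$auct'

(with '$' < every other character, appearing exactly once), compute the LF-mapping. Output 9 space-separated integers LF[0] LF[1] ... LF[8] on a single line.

Answer: 2 6 1 4 0 3 8 5 7

Derivation:
Char counts: '$':1, '0':1, '7':1, 'a':1, 'c':2, 's':1, 't':1, 'u':1
C (first-col start): C('$')=0, C('0')=1, C('7')=2, C('a')=3, C('c')=4, C('s')=6, C('t')=7, C('u')=8
L[0]='7': occ=0, LF[0]=C('7')+0=2+0=2
L[1]='s': occ=0, LF[1]=C('s')+0=6+0=6
L[2]='0': occ=0, LF[2]=C('0')+0=1+0=1
L[3]='c': occ=0, LF[3]=C('c')+0=4+0=4
L[4]='$': occ=0, LF[4]=C('$')+0=0+0=0
L[5]='a': occ=0, LF[5]=C('a')+0=3+0=3
L[6]='u': occ=0, LF[6]=C('u')+0=8+0=8
L[7]='c': occ=1, LF[7]=C('c')+1=4+1=5
L[8]='t': occ=0, LF[8]=C('t')+0=7+0=7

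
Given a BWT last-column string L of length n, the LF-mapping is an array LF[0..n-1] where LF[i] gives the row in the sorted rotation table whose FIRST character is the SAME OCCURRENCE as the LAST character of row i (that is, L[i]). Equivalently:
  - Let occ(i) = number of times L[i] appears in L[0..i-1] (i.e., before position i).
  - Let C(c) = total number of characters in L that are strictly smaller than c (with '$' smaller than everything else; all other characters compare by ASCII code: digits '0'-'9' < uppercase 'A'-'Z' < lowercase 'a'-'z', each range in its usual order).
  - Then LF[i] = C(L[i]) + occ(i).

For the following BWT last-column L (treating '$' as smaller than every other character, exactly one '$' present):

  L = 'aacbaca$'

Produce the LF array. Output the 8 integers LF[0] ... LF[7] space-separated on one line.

Answer: 1 2 6 5 3 7 4 0

Derivation:
Char counts: '$':1, 'a':4, 'b':1, 'c':2
C (first-col start): C('$')=0, C('a')=1, C('b')=5, C('c')=6
L[0]='a': occ=0, LF[0]=C('a')+0=1+0=1
L[1]='a': occ=1, LF[1]=C('a')+1=1+1=2
L[2]='c': occ=0, LF[2]=C('c')+0=6+0=6
L[3]='b': occ=0, LF[3]=C('b')+0=5+0=5
L[4]='a': occ=2, LF[4]=C('a')+2=1+2=3
L[5]='c': occ=1, LF[5]=C('c')+1=6+1=7
L[6]='a': occ=3, LF[6]=C('a')+3=1+3=4
L[7]='$': occ=0, LF[7]=C('$')+0=0+0=0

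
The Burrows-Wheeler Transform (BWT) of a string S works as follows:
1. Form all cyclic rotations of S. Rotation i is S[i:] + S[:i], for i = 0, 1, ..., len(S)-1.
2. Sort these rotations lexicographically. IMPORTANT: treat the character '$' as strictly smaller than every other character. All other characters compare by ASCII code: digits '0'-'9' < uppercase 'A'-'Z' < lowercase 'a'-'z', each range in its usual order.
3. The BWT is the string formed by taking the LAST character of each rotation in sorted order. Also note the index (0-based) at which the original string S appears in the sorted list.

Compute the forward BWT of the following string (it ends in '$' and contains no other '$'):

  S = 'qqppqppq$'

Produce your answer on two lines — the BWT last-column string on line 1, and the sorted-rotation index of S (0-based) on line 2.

Answer: qqqppppq$
8

Derivation:
All 9 rotations (rotation i = S[i:]+S[:i]):
  rot[0] = qqppqppq$
  rot[1] = qppqppq$q
  rot[2] = ppqppq$qq
  rot[3] = pqppq$qqp
  rot[4] = qppq$qqpp
  rot[5] = ppq$qqppq
  rot[6] = pq$qqppqp
  rot[7] = q$qqppqpp
  rot[8] = $qqppqppq
Sorted (with $ < everything):
  sorted[0] = $qqppqppq  (last char: 'q')
  sorted[1] = ppq$qqppq  (last char: 'q')
  sorted[2] = ppqppq$qq  (last char: 'q')
  sorted[3] = pq$qqppqp  (last char: 'p')
  sorted[4] = pqppq$qqp  (last char: 'p')
  sorted[5] = q$qqppqpp  (last char: 'p')
  sorted[6] = qppq$qqpp  (last char: 'p')
  sorted[7] = qppqppq$q  (last char: 'q')
  sorted[8] = qqppqppq$  (last char: '$')
Last column: qqqppppq$
Original string S is at sorted index 8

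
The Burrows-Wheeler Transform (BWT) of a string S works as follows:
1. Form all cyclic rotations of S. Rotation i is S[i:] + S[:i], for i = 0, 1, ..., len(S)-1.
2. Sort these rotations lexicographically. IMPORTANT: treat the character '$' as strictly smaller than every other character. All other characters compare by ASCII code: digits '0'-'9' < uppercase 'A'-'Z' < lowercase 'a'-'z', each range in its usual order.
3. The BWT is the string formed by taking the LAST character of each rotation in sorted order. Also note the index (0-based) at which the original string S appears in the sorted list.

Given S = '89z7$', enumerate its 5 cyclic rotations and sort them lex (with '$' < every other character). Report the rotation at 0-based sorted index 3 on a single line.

Answer: 9z7$8

Derivation:
All 5 rotations (rotation i = S[i:]+S[:i]):
  rot[0] = 89z7$
  rot[1] = 9z7$8
  rot[2] = z7$89
  rot[3] = 7$89z
  rot[4] = $89z7
Sorted (with $ < everything):
  sorted[0] = $89z7
  sorted[1] = 7$89z
  sorted[2] = 89z7$
  sorted[3] = 9z7$8
  sorted[4] = z7$89
sorted[3] = 9z7$8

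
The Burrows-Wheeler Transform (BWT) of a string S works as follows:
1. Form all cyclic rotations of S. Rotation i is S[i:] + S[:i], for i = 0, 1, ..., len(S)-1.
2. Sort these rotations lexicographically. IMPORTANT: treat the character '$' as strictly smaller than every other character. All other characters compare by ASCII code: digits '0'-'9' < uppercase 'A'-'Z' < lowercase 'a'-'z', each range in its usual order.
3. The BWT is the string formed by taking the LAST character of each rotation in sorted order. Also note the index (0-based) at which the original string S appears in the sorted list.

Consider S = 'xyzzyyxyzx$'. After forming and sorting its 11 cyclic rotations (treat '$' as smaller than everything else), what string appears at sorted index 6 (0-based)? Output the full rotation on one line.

Answer: yzx$xyzzyyx

Derivation:
All 11 rotations (rotation i = S[i:]+S[:i]):
  rot[0] = xyzzyyxyzx$
  rot[1] = yzzyyxyzx$x
  rot[2] = zzyyxyzx$xy
  rot[3] = zyyxyzx$xyz
  rot[4] = yyxyzx$xyzz
  rot[5] = yxyzx$xyzzy
  rot[6] = xyzx$xyzzyy
  rot[7] = yzx$xyzzyyx
  rot[8] = zx$xyzzyyxy
  rot[9] = x$xyzzyyxyz
  rot[10] = $xyzzyyxyzx
Sorted (with $ < everything):
  sorted[0] = $xyzzyyxyzx
  sorted[1] = x$xyzzyyxyz
  sorted[2] = xyzx$xyzzyy
  sorted[3] = xyzzyyxyzx$
  sorted[4] = yxyzx$xyzzy
  sorted[5] = yyxyzx$xyzz
  sorted[6] = yzx$xyzzyyx
  sorted[7] = yzzyyxyzx$x
  sorted[8] = zx$xyzzyyxy
  sorted[9] = zyyxyzx$xyz
  sorted[10] = zzyyxyzx$xy
sorted[6] = yzx$xyzzyyx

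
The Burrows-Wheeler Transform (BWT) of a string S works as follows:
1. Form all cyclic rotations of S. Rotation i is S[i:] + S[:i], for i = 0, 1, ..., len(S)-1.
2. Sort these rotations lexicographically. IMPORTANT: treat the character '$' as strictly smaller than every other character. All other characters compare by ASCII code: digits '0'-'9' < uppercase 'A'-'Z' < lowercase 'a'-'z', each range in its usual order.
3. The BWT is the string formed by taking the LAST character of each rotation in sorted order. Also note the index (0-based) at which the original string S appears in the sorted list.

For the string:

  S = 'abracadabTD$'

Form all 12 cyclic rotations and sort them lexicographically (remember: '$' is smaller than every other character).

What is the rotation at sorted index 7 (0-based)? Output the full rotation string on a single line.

All 12 rotations (rotation i = S[i:]+S[:i]):
  rot[0] = abracadabTD$
  rot[1] = bracadabTD$a
  rot[2] = racadabTD$ab
  rot[3] = acadabTD$abr
  rot[4] = cadabTD$abra
  rot[5] = adabTD$abrac
  rot[6] = dabTD$abraca
  rot[7] = abTD$abracad
  rot[8] = bTD$abracada
  rot[9] = TD$abracadab
  rot[10] = D$abracadabT
  rot[11] = $abracadabTD
Sorted (with $ < everything):
  sorted[0] = $abracadabTD
  sorted[1] = D$abracadabT
  sorted[2] = TD$abracadab
  sorted[3] = abTD$abracad
  sorted[4] = abracadabTD$
  sorted[5] = acadabTD$abr
  sorted[6] = adabTD$abrac
  sorted[7] = bTD$abracada
  sorted[8] = bracadabTD$a
  sorted[9] = cadabTD$abra
  sorted[10] = dabTD$abraca
  sorted[11] = racadabTD$ab
sorted[7] = bTD$abracada

Answer: bTD$abracada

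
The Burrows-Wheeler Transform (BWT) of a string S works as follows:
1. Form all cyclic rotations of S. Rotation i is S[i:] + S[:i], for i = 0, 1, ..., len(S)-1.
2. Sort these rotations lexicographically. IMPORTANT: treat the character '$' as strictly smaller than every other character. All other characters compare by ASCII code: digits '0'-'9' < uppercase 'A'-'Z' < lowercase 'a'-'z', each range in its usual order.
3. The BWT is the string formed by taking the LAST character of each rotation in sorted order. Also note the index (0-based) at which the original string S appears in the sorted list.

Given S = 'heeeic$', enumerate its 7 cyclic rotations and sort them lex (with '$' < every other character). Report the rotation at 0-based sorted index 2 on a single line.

All 7 rotations (rotation i = S[i:]+S[:i]):
  rot[0] = heeeic$
  rot[1] = eeeic$h
  rot[2] = eeic$he
  rot[3] = eic$hee
  rot[4] = ic$heee
  rot[5] = c$heeei
  rot[6] = $heeeic
Sorted (with $ < everything):
  sorted[0] = $heeeic
  sorted[1] = c$heeei
  sorted[2] = eeeic$h
  sorted[3] = eeic$he
  sorted[4] = eic$hee
  sorted[5] = heeeic$
  sorted[6] = ic$heee
sorted[2] = eeeic$h

Answer: eeeic$h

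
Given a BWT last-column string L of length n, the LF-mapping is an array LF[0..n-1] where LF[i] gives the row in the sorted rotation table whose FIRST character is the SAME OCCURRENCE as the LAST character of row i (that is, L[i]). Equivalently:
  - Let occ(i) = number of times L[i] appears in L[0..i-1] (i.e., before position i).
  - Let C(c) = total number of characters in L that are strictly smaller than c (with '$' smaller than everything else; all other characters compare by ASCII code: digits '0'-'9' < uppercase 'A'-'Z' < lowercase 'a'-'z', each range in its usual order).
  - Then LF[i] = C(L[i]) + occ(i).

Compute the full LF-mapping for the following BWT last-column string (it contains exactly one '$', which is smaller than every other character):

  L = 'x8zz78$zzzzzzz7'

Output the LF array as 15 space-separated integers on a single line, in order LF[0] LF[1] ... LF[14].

Answer: 5 3 6 7 1 4 0 8 9 10 11 12 13 14 2

Derivation:
Char counts: '$':1, '7':2, '8':2, 'x':1, 'z':9
C (first-col start): C('$')=0, C('7')=1, C('8')=3, C('x')=5, C('z')=6
L[0]='x': occ=0, LF[0]=C('x')+0=5+0=5
L[1]='8': occ=0, LF[1]=C('8')+0=3+0=3
L[2]='z': occ=0, LF[2]=C('z')+0=6+0=6
L[3]='z': occ=1, LF[3]=C('z')+1=6+1=7
L[4]='7': occ=0, LF[4]=C('7')+0=1+0=1
L[5]='8': occ=1, LF[5]=C('8')+1=3+1=4
L[6]='$': occ=0, LF[6]=C('$')+0=0+0=0
L[7]='z': occ=2, LF[7]=C('z')+2=6+2=8
L[8]='z': occ=3, LF[8]=C('z')+3=6+3=9
L[9]='z': occ=4, LF[9]=C('z')+4=6+4=10
L[10]='z': occ=5, LF[10]=C('z')+5=6+5=11
L[11]='z': occ=6, LF[11]=C('z')+6=6+6=12
L[12]='z': occ=7, LF[12]=C('z')+7=6+7=13
L[13]='z': occ=8, LF[13]=C('z')+8=6+8=14
L[14]='7': occ=1, LF[14]=C('7')+1=1+1=2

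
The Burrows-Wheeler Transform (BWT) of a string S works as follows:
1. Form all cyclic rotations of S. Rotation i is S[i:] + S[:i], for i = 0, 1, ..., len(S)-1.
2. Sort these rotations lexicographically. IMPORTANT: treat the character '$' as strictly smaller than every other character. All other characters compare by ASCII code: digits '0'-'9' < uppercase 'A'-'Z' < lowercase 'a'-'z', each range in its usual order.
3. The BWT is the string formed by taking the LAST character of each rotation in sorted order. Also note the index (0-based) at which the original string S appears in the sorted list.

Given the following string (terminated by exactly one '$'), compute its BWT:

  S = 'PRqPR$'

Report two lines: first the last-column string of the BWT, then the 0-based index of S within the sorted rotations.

Answer: Rq$PPR
2

Derivation:
All 6 rotations (rotation i = S[i:]+S[:i]):
  rot[0] = PRqPR$
  rot[1] = RqPR$P
  rot[2] = qPR$PR
  rot[3] = PR$PRq
  rot[4] = R$PRqP
  rot[5] = $PRqPR
Sorted (with $ < everything):
  sorted[0] = $PRqPR  (last char: 'R')
  sorted[1] = PR$PRq  (last char: 'q')
  sorted[2] = PRqPR$  (last char: '$')
  sorted[3] = R$PRqP  (last char: 'P')
  sorted[4] = RqPR$P  (last char: 'P')
  sorted[5] = qPR$PR  (last char: 'R')
Last column: Rq$PPR
Original string S is at sorted index 2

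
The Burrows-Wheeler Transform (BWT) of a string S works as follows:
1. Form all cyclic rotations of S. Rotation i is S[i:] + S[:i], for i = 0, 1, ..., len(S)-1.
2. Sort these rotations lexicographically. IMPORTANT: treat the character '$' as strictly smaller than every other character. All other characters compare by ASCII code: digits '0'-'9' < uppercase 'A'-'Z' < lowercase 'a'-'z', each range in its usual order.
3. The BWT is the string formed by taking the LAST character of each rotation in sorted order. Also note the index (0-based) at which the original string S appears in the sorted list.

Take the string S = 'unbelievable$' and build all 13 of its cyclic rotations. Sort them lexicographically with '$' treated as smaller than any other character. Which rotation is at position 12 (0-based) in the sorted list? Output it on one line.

Answer: vable$unbelie

Derivation:
All 13 rotations (rotation i = S[i:]+S[:i]):
  rot[0] = unbelievable$
  rot[1] = nbelievable$u
  rot[2] = believable$un
  rot[3] = elievable$unb
  rot[4] = lievable$unbe
  rot[5] = ievable$unbel
  rot[6] = evable$unbeli
  rot[7] = vable$unbelie
  rot[8] = able$unbeliev
  rot[9] = ble$unbelieva
  rot[10] = le$unbelievab
  rot[11] = e$unbelievabl
  rot[12] = $unbelievable
Sorted (with $ < everything):
  sorted[0] = $unbelievable
  sorted[1] = able$unbeliev
  sorted[2] = believable$un
  sorted[3] = ble$unbelieva
  sorted[4] = e$unbelievabl
  sorted[5] = elievable$unb
  sorted[6] = evable$unbeli
  sorted[7] = ievable$unbel
  sorted[8] = le$unbelievab
  sorted[9] = lievable$unbe
  sorted[10] = nbelievable$u
  sorted[11] = unbelievable$
  sorted[12] = vable$unbelie
sorted[12] = vable$unbelie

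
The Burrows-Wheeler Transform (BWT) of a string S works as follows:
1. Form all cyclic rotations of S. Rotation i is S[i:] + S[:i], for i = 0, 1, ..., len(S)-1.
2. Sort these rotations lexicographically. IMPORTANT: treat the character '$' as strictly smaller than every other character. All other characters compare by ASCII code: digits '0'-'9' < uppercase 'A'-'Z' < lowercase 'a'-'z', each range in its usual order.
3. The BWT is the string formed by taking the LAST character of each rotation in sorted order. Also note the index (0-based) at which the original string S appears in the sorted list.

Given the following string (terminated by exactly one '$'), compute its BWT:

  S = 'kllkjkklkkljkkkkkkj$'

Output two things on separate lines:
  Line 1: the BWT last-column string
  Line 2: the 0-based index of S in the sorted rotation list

Answer: jklkklkkkkjljkk$klkk
15

Derivation:
All 20 rotations (rotation i = S[i:]+S[:i]):
  rot[0] = kllkjkklkkljkkkkkkj$
  rot[1] = llkjkklkkljkkkkkkj$k
  rot[2] = lkjkklkkljkkkkkkj$kl
  rot[3] = kjkklkkljkkkkkkj$kll
  rot[4] = jkklkkljkkkkkkj$kllk
  rot[5] = kklkkljkkkkkkj$kllkj
  rot[6] = klkkljkkkkkkj$kllkjk
  rot[7] = lkkljkkkkkkj$kllkjkk
  rot[8] = kkljkkkkkkj$kllkjkkl
  rot[9] = kljkkkkkkj$kllkjkklk
  rot[10] = ljkkkkkkj$kllkjkklkk
  rot[11] = jkkkkkkj$kllkjkklkkl
  rot[12] = kkkkkkj$kllkjkklkklj
  rot[13] = kkkkkj$kllkjkklkkljk
  rot[14] = kkkkj$kllkjkklkkljkk
  rot[15] = kkkj$kllkjkklkkljkkk
  rot[16] = kkj$kllkjkklkkljkkkk
  rot[17] = kj$kllkjkklkkljkkkkk
  rot[18] = j$kllkjkklkkljkkkkkk
  rot[19] = $kllkjkklkkljkkkkkkj
Sorted (with $ < everything):
  sorted[0] = $kllkjkklkkljkkkkkkj  (last char: 'j')
  sorted[1] = j$kllkjkklkkljkkkkkk  (last char: 'k')
  sorted[2] = jkkkkkkj$kllkjkklkkl  (last char: 'l')
  sorted[3] = jkklkkljkkkkkkj$kllk  (last char: 'k')
  sorted[4] = kj$kllkjkklkkljkkkkk  (last char: 'k')
  sorted[5] = kjkklkkljkkkkkkj$kll  (last char: 'l')
  sorted[6] = kkj$kllkjkklkkljkkkk  (last char: 'k')
  sorted[7] = kkkj$kllkjkklkkljkkk  (last char: 'k')
  sorted[8] = kkkkj$kllkjkklkkljkk  (last char: 'k')
  sorted[9] = kkkkkj$kllkjkklkkljk  (last char: 'k')
  sorted[10] = kkkkkkj$kllkjkklkklj  (last char: 'j')
  sorted[11] = kkljkkkkkkj$kllkjkkl  (last char: 'l')
  sorted[12] = kklkkljkkkkkkj$kllkj  (last char: 'j')
  sorted[13] = kljkkkkkkj$kllkjkklk  (last char: 'k')
  sorted[14] = klkkljkkkkkkj$kllkjk  (last char: 'k')
  sorted[15] = kllkjkklkkljkkkkkkj$  (last char: '$')
  sorted[16] = ljkkkkkkj$kllkjkklkk  (last char: 'k')
  sorted[17] = lkjkklkkljkkkkkkj$kl  (last char: 'l')
  sorted[18] = lkkljkkkkkkj$kllkjkk  (last char: 'k')
  sorted[19] = llkjkklkkljkkkkkkj$k  (last char: 'k')
Last column: jklkklkkkkjljkk$klkk
Original string S is at sorted index 15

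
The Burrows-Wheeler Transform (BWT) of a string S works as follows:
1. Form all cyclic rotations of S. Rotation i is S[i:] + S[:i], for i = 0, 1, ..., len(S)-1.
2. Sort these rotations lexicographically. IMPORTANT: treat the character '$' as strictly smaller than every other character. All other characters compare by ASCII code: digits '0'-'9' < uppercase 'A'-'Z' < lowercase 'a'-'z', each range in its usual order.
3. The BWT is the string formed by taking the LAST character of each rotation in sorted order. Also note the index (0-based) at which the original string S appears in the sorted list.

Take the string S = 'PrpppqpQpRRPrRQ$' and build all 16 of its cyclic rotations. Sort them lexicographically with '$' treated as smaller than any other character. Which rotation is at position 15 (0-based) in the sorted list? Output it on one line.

All 16 rotations (rotation i = S[i:]+S[:i]):
  rot[0] = PrpppqpQpRRPrRQ$
  rot[1] = rpppqpQpRRPrRQ$P
  rot[2] = pppqpQpRRPrRQ$Pr
  rot[3] = ppqpQpRRPrRQ$Prp
  rot[4] = pqpQpRRPrRQ$Prpp
  rot[5] = qpQpRRPrRQ$Prppp
  rot[6] = pQpRRPrRQ$Prpppq
  rot[7] = QpRRPrRQ$Prpppqp
  rot[8] = pRRPrRQ$PrpppqpQ
  rot[9] = RRPrRQ$PrpppqpQp
  rot[10] = RPrRQ$PrpppqpQpR
  rot[11] = PrRQ$PrpppqpQpRR
  rot[12] = rRQ$PrpppqpQpRRP
  rot[13] = RQ$PrpppqpQpRRPr
  rot[14] = Q$PrpppqpQpRRPrR
  rot[15] = $PrpppqpQpRRPrRQ
Sorted (with $ < everything):
  sorted[0] = $PrpppqpQpRRPrRQ
  sorted[1] = PrRQ$PrpppqpQpRR
  sorted[2] = PrpppqpQpRRPrRQ$
  sorted[3] = Q$PrpppqpQpRRPrR
  sorted[4] = QpRRPrRQ$Prpppqp
  sorted[5] = RPrRQ$PrpppqpQpR
  sorted[6] = RQ$PrpppqpQpRRPr
  sorted[7] = RRPrRQ$PrpppqpQp
  sorted[8] = pQpRRPrRQ$Prpppq
  sorted[9] = pRRPrRQ$PrpppqpQ
  sorted[10] = pppqpQpRRPrRQ$Pr
  sorted[11] = ppqpQpRRPrRQ$Prp
  sorted[12] = pqpQpRRPrRQ$Prpp
  sorted[13] = qpQpRRPrRQ$Prppp
  sorted[14] = rRQ$PrpppqpQpRRP
  sorted[15] = rpppqpQpRRPrRQ$P
sorted[15] = rpppqpQpRRPrRQ$P

Answer: rpppqpQpRRPrRQ$P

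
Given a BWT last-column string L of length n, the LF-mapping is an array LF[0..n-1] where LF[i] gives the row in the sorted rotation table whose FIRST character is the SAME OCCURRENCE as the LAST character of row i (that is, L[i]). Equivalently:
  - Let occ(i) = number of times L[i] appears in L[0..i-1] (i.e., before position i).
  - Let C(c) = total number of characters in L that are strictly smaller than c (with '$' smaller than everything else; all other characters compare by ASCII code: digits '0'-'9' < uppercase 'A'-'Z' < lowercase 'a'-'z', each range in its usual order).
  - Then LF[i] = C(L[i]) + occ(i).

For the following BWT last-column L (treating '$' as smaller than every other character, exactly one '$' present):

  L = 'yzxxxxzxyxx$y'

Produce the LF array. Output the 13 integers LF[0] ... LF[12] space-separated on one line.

Answer: 8 11 1 2 3 4 12 5 9 6 7 0 10

Derivation:
Char counts: '$':1, 'x':7, 'y':3, 'z':2
C (first-col start): C('$')=0, C('x')=1, C('y')=8, C('z')=11
L[0]='y': occ=0, LF[0]=C('y')+0=8+0=8
L[1]='z': occ=0, LF[1]=C('z')+0=11+0=11
L[2]='x': occ=0, LF[2]=C('x')+0=1+0=1
L[3]='x': occ=1, LF[3]=C('x')+1=1+1=2
L[4]='x': occ=2, LF[4]=C('x')+2=1+2=3
L[5]='x': occ=3, LF[5]=C('x')+3=1+3=4
L[6]='z': occ=1, LF[6]=C('z')+1=11+1=12
L[7]='x': occ=4, LF[7]=C('x')+4=1+4=5
L[8]='y': occ=1, LF[8]=C('y')+1=8+1=9
L[9]='x': occ=5, LF[9]=C('x')+5=1+5=6
L[10]='x': occ=6, LF[10]=C('x')+6=1+6=7
L[11]='$': occ=0, LF[11]=C('$')+0=0+0=0
L[12]='y': occ=2, LF[12]=C('y')+2=8+2=10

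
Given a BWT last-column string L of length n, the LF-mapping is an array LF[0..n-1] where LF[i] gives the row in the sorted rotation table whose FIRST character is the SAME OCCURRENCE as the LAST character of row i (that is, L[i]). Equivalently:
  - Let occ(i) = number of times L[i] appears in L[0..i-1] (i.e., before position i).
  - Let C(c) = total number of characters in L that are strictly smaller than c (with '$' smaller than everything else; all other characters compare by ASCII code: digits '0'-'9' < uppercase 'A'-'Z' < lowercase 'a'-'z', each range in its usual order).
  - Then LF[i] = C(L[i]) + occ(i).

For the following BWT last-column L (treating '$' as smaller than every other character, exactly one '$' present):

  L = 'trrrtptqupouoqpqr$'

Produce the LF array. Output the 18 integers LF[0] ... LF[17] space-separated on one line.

Char counts: '$':1, 'o':2, 'p':3, 'q':3, 'r':4, 't':3, 'u':2
C (first-col start): C('$')=0, C('o')=1, C('p')=3, C('q')=6, C('r')=9, C('t')=13, C('u')=16
L[0]='t': occ=0, LF[0]=C('t')+0=13+0=13
L[1]='r': occ=0, LF[1]=C('r')+0=9+0=9
L[2]='r': occ=1, LF[2]=C('r')+1=9+1=10
L[3]='r': occ=2, LF[3]=C('r')+2=9+2=11
L[4]='t': occ=1, LF[4]=C('t')+1=13+1=14
L[5]='p': occ=0, LF[5]=C('p')+0=3+0=3
L[6]='t': occ=2, LF[6]=C('t')+2=13+2=15
L[7]='q': occ=0, LF[7]=C('q')+0=6+0=6
L[8]='u': occ=0, LF[8]=C('u')+0=16+0=16
L[9]='p': occ=1, LF[9]=C('p')+1=3+1=4
L[10]='o': occ=0, LF[10]=C('o')+0=1+0=1
L[11]='u': occ=1, LF[11]=C('u')+1=16+1=17
L[12]='o': occ=1, LF[12]=C('o')+1=1+1=2
L[13]='q': occ=1, LF[13]=C('q')+1=6+1=7
L[14]='p': occ=2, LF[14]=C('p')+2=3+2=5
L[15]='q': occ=2, LF[15]=C('q')+2=6+2=8
L[16]='r': occ=3, LF[16]=C('r')+3=9+3=12
L[17]='$': occ=0, LF[17]=C('$')+0=0+0=0

Answer: 13 9 10 11 14 3 15 6 16 4 1 17 2 7 5 8 12 0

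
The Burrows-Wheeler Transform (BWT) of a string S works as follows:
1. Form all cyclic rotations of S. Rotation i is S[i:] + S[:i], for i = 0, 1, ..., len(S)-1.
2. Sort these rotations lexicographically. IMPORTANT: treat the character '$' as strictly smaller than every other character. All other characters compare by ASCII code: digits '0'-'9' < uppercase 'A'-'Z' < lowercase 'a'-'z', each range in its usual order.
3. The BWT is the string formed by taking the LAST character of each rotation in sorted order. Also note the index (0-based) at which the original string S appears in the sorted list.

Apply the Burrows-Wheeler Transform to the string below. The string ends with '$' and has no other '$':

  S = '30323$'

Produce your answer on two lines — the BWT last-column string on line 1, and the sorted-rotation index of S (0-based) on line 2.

Answer: 3332$0
4

Derivation:
All 6 rotations (rotation i = S[i:]+S[:i]):
  rot[0] = 30323$
  rot[1] = 0323$3
  rot[2] = 323$30
  rot[3] = 23$303
  rot[4] = 3$3032
  rot[5] = $30323
Sorted (with $ < everything):
  sorted[0] = $30323  (last char: '3')
  sorted[1] = 0323$3  (last char: '3')
  sorted[2] = 23$303  (last char: '3')
  sorted[3] = 3$3032  (last char: '2')
  sorted[4] = 30323$  (last char: '$')
  sorted[5] = 323$30  (last char: '0')
Last column: 3332$0
Original string S is at sorted index 4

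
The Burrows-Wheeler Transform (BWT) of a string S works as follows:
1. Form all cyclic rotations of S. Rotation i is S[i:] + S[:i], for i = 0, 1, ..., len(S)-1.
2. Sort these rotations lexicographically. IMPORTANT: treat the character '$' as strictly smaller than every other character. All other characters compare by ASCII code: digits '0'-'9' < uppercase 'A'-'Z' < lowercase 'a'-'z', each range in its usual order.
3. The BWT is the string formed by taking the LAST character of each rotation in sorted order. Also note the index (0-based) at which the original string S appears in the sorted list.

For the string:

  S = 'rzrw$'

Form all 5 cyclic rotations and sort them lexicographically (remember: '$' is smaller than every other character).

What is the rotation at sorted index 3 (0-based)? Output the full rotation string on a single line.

All 5 rotations (rotation i = S[i:]+S[:i]):
  rot[0] = rzrw$
  rot[1] = zrw$r
  rot[2] = rw$rz
  rot[3] = w$rzr
  rot[4] = $rzrw
Sorted (with $ < everything):
  sorted[0] = $rzrw
  sorted[1] = rw$rz
  sorted[2] = rzrw$
  sorted[3] = w$rzr
  sorted[4] = zrw$r
sorted[3] = w$rzr

Answer: w$rzr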